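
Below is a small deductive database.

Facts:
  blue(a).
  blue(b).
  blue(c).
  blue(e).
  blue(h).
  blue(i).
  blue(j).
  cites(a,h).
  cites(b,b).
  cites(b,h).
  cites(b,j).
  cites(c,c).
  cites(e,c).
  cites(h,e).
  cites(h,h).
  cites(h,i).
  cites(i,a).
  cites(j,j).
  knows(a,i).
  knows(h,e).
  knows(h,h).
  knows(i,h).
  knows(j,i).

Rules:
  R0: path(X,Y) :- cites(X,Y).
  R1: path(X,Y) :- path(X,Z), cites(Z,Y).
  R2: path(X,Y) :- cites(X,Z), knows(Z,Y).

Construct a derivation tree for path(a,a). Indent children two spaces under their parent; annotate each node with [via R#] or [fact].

round 1: derive path(a,h) via R0 from cites(a,h)
round 1: derive path(b,b) via R0 from cites(b,b)
round 1: derive path(b,h) via R0 from cites(b,h)
round 1: derive path(b,j) via R0 from cites(b,j)
round 1: derive path(c,c) via R0 from cites(c,c)
round 1: derive path(e,c) via R0 from cites(e,c)
round 1: derive path(h,e) via R0 from cites(h,e)
round 1: derive path(h,h) via R0 from cites(h,h)
round 1: derive path(h,i) via R0 from cites(h,i)
round 1: derive path(i,a) via R0 from cites(i,a)
round 1: derive path(j,j) via R0 from cites(j,j)
round 1: derive path(a,e) via R2 from cites(a,h), knows(h,e)
round 1: derive path(b,e) via R2 from cites(b,h), knows(h,e)
round 1: derive path(b,i) via R2 from cites(b,j), knows(j,i)
round 1: derive path(i,i) via R2 from cites(i,a), knows(a,i)
round 1: derive path(j,i) via R2 from cites(j,j), knows(j,i)
round 2: derive path(a,c) via R1 from path(a,e), cites(e,c)
round 2: derive path(a,i) via R1 from path(a,h), cites(h,i)
round 2: derive path(b,a) via R1 from path(b,i), cites(i,a)
round 2: derive path(b,c) via R1 from path(b,e), cites(e,c)
round 2: derive path(h,a) via R1 from path(h,i), cites(i,a)
round 2: derive path(h,c) via R1 from path(h,e), cites(e,c)
round 2: derive path(i,h) via R1 from path(i,a), cites(a,h)
round 2: derive path(j,a) via R1 from path(j,i), cites(i,a)
round 3: derive path(a,a) via R1 from path(a,i), cites(i,a)
round 3: derive path(i,e) via R1 from path(i,h), cites(h,e)
round 3: derive path(j,h) via R1 from path(j,a), cites(a,h)
round 4: derive path(i,c) via R1 from path(i,e), cites(e,c)
round 4: derive path(j,e) via R1 from path(j,h), cites(h,e)
round 5: derive path(j,c) via R1 from path(j,e), cites(e,c)

path(a,a)  [via R1]
  path(a,i)  [via R1]
    path(a,h)  [via R0]
      cites(a,h)  [fact]
    cites(h,i)  [fact]
  cites(i,a)  [fact]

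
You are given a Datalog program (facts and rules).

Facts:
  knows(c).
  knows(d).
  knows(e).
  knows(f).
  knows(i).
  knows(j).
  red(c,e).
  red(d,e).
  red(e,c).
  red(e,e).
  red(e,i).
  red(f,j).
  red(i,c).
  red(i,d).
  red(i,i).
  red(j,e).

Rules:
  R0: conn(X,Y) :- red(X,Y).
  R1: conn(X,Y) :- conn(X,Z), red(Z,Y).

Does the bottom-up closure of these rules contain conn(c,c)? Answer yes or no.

yes

round 1: derive conn(c,e) via R0 from red(c,e)
round 1: derive conn(d,e) via R0 from red(d,e)
round 1: derive conn(e,c) via R0 from red(e,c)
round 1: derive conn(e,e) via R0 from red(e,e)
round 1: derive conn(e,i) via R0 from red(e,i)
round 1: derive conn(f,j) via R0 from red(f,j)
round 1: derive conn(i,c) via R0 from red(i,c)
round 1: derive conn(i,d) via R0 from red(i,d)
round 1: derive conn(i,i) via R0 from red(i,i)
round 1: derive conn(j,e) via R0 from red(j,e)
round 2: derive conn(c,c) via R1 from conn(c,e), red(e,c)
round 2: derive conn(c,i) via R1 from conn(c,e), red(e,i)
round 2: derive conn(d,c) via R1 from conn(d,e), red(e,c)
round 2: derive conn(d,i) via R1 from conn(d,e), red(e,i)
round 2: derive conn(e,d) via R1 from conn(e,i), red(i,d)
round 2: derive conn(f,e) via R1 from conn(f,j), red(j,e)
round 2: derive conn(i,e) via R1 from conn(i,c), red(c,e)
round 2: derive conn(j,c) via R1 from conn(j,e), red(e,c)
round 2: derive conn(j,i) via R1 from conn(j,e), red(e,i)
round 3: derive conn(c,d) via R1 from conn(c,i), red(i,d)
round 3: derive conn(d,d) via R1 from conn(d,i), red(i,d)
round 3: derive conn(f,c) via R1 from conn(f,e), red(e,c)
round 3: derive conn(f,i) via R1 from conn(f,e), red(e,i)
round 3: derive conn(j,d) via R1 from conn(j,i), red(i,d)
round 4: derive conn(f,d) via R1 from conn(f,i), red(i,d)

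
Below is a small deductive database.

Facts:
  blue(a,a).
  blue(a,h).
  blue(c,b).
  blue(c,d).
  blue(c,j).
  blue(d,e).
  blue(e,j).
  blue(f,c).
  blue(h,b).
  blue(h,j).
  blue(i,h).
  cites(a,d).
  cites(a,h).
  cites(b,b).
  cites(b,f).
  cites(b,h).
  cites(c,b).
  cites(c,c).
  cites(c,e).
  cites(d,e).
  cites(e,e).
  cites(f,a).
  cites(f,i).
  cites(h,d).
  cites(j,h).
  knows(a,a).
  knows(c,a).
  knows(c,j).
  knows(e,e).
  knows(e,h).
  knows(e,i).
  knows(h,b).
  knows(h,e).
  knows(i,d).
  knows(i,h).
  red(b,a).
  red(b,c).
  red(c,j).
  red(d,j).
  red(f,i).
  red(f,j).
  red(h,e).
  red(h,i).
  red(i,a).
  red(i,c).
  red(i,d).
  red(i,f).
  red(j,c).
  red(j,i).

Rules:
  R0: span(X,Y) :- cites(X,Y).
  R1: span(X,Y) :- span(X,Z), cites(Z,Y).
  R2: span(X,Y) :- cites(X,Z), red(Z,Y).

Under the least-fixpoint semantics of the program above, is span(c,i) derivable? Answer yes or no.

yes

round 1: derive span(a,d) via R0 from cites(a,d)
round 1: derive span(a,h) via R0 from cites(a,h)
round 1: derive span(b,b) via R0 from cites(b,b)
round 1: derive span(b,f) via R0 from cites(b,f)
round 1: derive span(b,h) via R0 from cites(b,h)
round 1: derive span(c,b) via R0 from cites(c,b)
round 1: derive span(c,c) via R0 from cites(c,c)
round 1: derive span(c,e) via R0 from cites(c,e)
round 1: derive span(d,e) via R0 from cites(d,e)
round 1: derive span(e,e) via R0 from cites(e,e)
round 1: derive span(f,a) via R0 from cites(f,a)
round 1: derive span(f,i) via R0 from cites(f,i)
round 1: derive span(h,d) via R0 from cites(h,d)
round 1: derive span(j,h) via R0 from cites(j,h)
round 1: derive span(a,e) via R2 from cites(a,h), red(h,e)
round 1: derive span(a,i) via R2 from cites(a,h), red(h,i)
round 1: derive span(a,j) via R2 from cites(a,d), red(d,j)
round 1: derive span(b,a) via R2 from cites(b,b), red(b,a)
round 1: derive span(b,c) via R2 from cites(b,b), red(b,c)
round 1: derive span(b,e) via R2 from cites(b,h), red(h,e)
round 1: derive span(b,i) via R2 from cites(b,f), red(f,i)
round 1: derive span(b,j) via R2 from cites(b,f), red(f,j)
round 1: derive span(c,a) via R2 from cites(c,b), red(b,a)
round 1: derive span(c,j) via R2 from cites(c,c), red(c,j)
round 1: derive span(f,c) via R2 from cites(f,i), red(i,c)
round 1: derive span(f,d) via R2 from cites(f,i), red(i,d)
round 1: derive span(f,f) via R2 from cites(f,i), red(i,f)
round 1: derive span(h,j) via R2 from cites(h,d), red(d,j)
round 1: derive span(j,e) via R2 from cites(j,h), red(h,e)
round 1: derive span(j,i) via R2 from cites(j,h), red(h,i)
round 2: derive span(b,d) via R1 from span(b,a), cites(a,d)
round 2: derive span(c,d) via R1 from span(c,a), cites(a,d)
round 2: derive span(c,f) via R1 from span(c,b), cites(b,f)
round 2: derive span(c,h) via R1 from span(c,a), cites(a,h)
round 2: derive span(f,b) via R1 from span(f,c), cites(c,b)
round 2: derive span(f,e) via R1 from span(f,c), cites(c,e)
round 2: derive span(f,h) via R1 from span(f,a), cites(a,h)
round 2: derive span(h,e) via R1 from span(h,d), cites(d,e)
round 2: derive span(h,h) via R1 from span(h,j), cites(j,h)
round 2: derive span(j,d) via R1 from span(j,h), cites(h,d)
round 3: derive span(c,i) via R1 from span(c,f), cites(f,i)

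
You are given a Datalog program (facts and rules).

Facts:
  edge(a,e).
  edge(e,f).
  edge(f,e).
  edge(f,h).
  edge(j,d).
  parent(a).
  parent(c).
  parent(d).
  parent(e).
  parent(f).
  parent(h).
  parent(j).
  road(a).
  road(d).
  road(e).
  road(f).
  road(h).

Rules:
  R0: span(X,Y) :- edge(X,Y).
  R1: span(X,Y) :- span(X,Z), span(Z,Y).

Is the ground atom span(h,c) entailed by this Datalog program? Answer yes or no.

round 1: derive span(a,e) via R0 from edge(a,e)
round 1: derive span(e,f) via R0 from edge(e,f)
round 1: derive span(f,e) via R0 from edge(f,e)
round 1: derive span(f,h) via R0 from edge(f,h)
round 1: derive span(j,d) via R0 from edge(j,d)
round 2: derive span(a,f) via R1 from span(a,e), span(e,f)
round 2: derive span(e,e) via R1 from span(e,f), span(f,e)
round 2: derive span(e,h) via R1 from span(e,f), span(f,h)
round 2: derive span(f,f) via R1 from span(f,e), span(e,f)
round 3: derive span(a,h) via R1 from span(a,e), span(e,h)

no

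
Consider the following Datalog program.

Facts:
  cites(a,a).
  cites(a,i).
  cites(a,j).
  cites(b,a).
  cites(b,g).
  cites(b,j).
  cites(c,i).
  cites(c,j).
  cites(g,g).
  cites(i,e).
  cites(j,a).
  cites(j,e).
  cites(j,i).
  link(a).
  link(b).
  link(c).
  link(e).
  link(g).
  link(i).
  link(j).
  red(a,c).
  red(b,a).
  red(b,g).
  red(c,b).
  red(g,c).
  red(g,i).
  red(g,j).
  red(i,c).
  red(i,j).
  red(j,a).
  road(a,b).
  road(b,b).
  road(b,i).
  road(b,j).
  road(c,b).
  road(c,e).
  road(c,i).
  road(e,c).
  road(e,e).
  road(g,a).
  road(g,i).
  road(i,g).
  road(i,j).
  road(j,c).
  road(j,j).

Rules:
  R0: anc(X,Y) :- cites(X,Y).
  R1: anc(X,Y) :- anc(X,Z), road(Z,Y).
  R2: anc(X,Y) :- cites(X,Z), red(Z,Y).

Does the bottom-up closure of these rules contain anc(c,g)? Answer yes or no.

yes

round 1: derive anc(a,a) via R0 from cites(a,a)
round 1: derive anc(a,i) via R0 from cites(a,i)
round 1: derive anc(a,j) via R0 from cites(a,j)
round 1: derive anc(b,a) via R0 from cites(b,a)
round 1: derive anc(b,g) via R0 from cites(b,g)
round 1: derive anc(b,j) via R0 from cites(b,j)
round 1: derive anc(c,i) via R0 from cites(c,i)
round 1: derive anc(c,j) via R0 from cites(c,j)
round 1: derive anc(g,g) via R0 from cites(g,g)
round 1: derive anc(i,e) via R0 from cites(i,e)
round 1: derive anc(j,a) via R0 from cites(j,a)
round 1: derive anc(j,e) via R0 from cites(j,e)
round 1: derive anc(j,i) via R0 from cites(j,i)
round 1: derive anc(a,c) via R2 from cites(a,a), red(a,c)
round 1: derive anc(b,c) via R2 from cites(b,a), red(a,c)
round 1: derive anc(b,i) via R2 from cites(b,g), red(g,i)
round 1: derive anc(c,a) via R2 from cites(c,j), red(j,a)
round 1: derive anc(c,c) via R2 from cites(c,i), red(i,c)
round 1: derive anc(g,c) via R2 from cites(g,g), red(g,c)
round 1: derive anc(g,i) via R2 from cites(g,g), red(g,i)
round 1: derive anc(g,j) via R2 from cites(g,g), red(g,j)
round 1: derive anc(j,c) via R2 from cites(j,a), red(a,c)
round 1: derive anc(j,j) via R2 from cites(j,i), red(i,j)
round 2: derive anc(a,b) via R1 from anc(a,a), road(a,b)
round 2: derive anc(a,e) via R1 from anc(a,c), road(c,e)
round 2: derive anc(a,g) via R1 from anc(a,i), road(i,g)
round 2: derive anc(b,b) via R1 from anc(b,a), road(a,b)
round 2: derive anc(b,e) via R1 from anc(b,c), road(c,e)
round 2: derive anc(c,b) via R1 from anc(c,a), road(a,b)
round 2: derive anc(c,e) via R1 from anc(c,c), road(c,e)
round 2: derive anc(c,g) via R1 from anc(c,i), road(i,g)
round 2: derive anc(g,a) via R1 from anc(g,g), road(g,a)
round 2: derive anc(g,b) via R1 from anc(g,c), road(c,b)
round 2: derive anc(g,e) via R1 from anc(g,c), road(c,e)
round 2: derive anc(i,c) via R1 from anc(i,e), road(e,c)
round 2: derive anc(j,b) via R1 from anc(j,a), road(a,b)
round 2: derive anc(j,g) via R1 from anc(j,i), road(i,g)
round 3: derive anc(i,b) via R1 from anc(i,c), road(c,b)
round 3: derive anc(i,i) via R1 from anc(i,c), road(c,i)
round 4: derive anc(i,g) via R1 from anc(i,i), road(i,g)
round 4: derive anc(i,j) via R1 from anc(i,b), road(b,j)
round 5: derive anc(i,a) via R1 from anc(i,g), road(g,a)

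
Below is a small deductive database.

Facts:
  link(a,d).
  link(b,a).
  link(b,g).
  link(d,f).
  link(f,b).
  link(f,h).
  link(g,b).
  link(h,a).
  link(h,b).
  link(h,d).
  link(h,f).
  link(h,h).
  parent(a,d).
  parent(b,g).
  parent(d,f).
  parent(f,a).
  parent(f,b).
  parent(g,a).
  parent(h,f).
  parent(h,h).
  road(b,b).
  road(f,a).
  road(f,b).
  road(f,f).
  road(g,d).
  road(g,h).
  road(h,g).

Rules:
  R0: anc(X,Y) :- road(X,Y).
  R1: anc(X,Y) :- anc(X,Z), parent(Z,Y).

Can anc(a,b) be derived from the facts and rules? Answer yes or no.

no

round 1: derive anc(b,b) via R0 from road(b,b)
round 1: derive anc(f,a) via R0 from road(f,a)
round 1: derive anc(f,b) via R0 from road(f,b)
round 1: derive anc(f,f) via R0 from road(f,f)
round 1: derive anc(g,d) via R0 from road(g,d)
round 1: derive anc(g,h) via R0 from road(g,h)
round 1: derive anc(h,g) via R0 from road(h,g)
round 2: derive anc(b,g) via R1 from anc(b,b), parent(b,g)
round 2: derive anc(f,d) via R1 from anc(f,a), parent(a,d)
round 2: derive anc(f,g) via R1 from anc(f,b), parent(b,g)
round 2: derive anc(g,f) via R1 from anc(g,d), parent(d,f)
round 2: derive anc(h,a) via R1 from anc(h,g), parent(g,a)
round 3: derive anc(b,a) via R1 from anc(b,g), parent(g,a)
round 3: derive anc(g,a) via R1 from anc(g,f), parent(f,a)
round 3: derive anc(g,b) via R1 from anc(g,f), parent(f,b)
round 3: derive anc(h,d) via R1 from anc(h,a), parent(a,d)
round 4: derive anc(b,d) via R1 from anc(b,a), parent(a,d)
round 4: derive anc(g,g) via R1 from anc(g,b), parent(b,g)
round 4: derive anc(h,f) via R1 from anc(h,d), parent(d,f)
round 5: derive anc(b,f) via R1 from anc(b,d), parent(d,f)
round 5: derive anc(h,b) via R1 from anc(h,f), parent(f,b)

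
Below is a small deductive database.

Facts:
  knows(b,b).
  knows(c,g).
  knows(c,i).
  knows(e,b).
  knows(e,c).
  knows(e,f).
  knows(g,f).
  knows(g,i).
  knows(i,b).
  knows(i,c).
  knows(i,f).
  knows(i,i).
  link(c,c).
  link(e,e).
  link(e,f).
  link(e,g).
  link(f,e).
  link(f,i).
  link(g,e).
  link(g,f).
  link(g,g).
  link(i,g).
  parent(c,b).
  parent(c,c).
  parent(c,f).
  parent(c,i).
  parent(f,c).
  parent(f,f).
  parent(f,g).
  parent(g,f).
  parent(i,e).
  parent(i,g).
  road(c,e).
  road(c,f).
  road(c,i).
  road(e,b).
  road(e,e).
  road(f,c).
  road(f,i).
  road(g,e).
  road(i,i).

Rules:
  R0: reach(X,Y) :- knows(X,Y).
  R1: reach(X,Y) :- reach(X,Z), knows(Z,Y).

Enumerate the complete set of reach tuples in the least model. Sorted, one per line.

round 1: derive reach(b,b) via R0 from knows(b,b)
round 1: derive reach(c,g) via R0 from knows(c,g)
round 1: derive reach(c,i) via R0 from knows(c,i)
round 1: derive reach(e,b) via R0 from knows(e,b)
round 1: derive reach(e,c) via R0 from knows(e,c)
round 1: derive reach(e,f) via R0 from knows(e,f)
round 1: derive reach(g,f) via R0 from knows(g,f)
round 1: derive reach(g,i) via R0 from knows(g,i)
round 1: derive reach(i,b) via R0 from knows(i,b)
round 1: derive reach(i,c) via R0 from knows(i,c)
round 1: derive reach(i,f) via R0 from knows(i,f)
round 1: derive reach(i,i) via R0 from knows(i,i)
round 2: derive reach(c,b) via R1 from reach(c,i), knows(i,b)
round 2: derive reach(c,c) via R1 from reach(c,i), knows(i,c)
round 2: derive reach(c,f) via R1 from reach(c,g), knows(g,f)
round 2: derive reach(e,g) via R1 from reach(e,c), knows(c,g)
round 2: derive reach(e,i) via R1 from reach(e,c), knows(c,i)
round 2: derive reach(g,b) via R1 from reach(g,i), knows(i,b)
round 2: derive reach(g,c) via R1 from reach(g,i), knows(i,c)
round 2: derive reach(i,g) via R1 from reach(i,c), knows(c,g)
round 3: derive reach(g,g) via R1 from reach(g,c), knows(c,g)

reach(b,b)
reach(c,b)
reach(c,c)
reach(c,f)
reach(c,g)
reach(c,i)
reach(e,b)
reach(e,c)
reach(e,f)
reach(e,g)
reach(e,i)
reach(g,b)
reach(g,c)
reach(g,f)
reach(g,g)
reach(g,i)
reach(i,b)
reach(i,c)
reach(i,f)
reach(i,g)
reach(i,i)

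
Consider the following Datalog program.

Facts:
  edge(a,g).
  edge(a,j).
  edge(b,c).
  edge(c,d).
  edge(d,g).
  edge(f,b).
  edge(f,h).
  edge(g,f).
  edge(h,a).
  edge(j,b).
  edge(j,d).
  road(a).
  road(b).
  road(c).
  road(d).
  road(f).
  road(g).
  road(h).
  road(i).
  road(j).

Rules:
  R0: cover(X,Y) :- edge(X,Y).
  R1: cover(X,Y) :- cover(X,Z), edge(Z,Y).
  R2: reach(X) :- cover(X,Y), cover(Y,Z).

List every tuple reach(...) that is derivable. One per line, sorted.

round 1: derive cover(a,g) via R0 from edge(a,g)
round 1: derive cover(a,j) via R0 from edge(a,j)
round 1: derive cover(b,c) via R0 from edge(b,c)
round 1: derive cover(c,d) via R0 from edge(c,d)
round 1: derive cover(d,g) via R0 from edge(d,g)
round 1: derive cover(f,b) via R0 from edge(f,b)
round 1: derive cover(f,h) via R0 from edge(f,h)
round 1: derive cover(g,f) via R0 from edge(g,f)
round 1: derive cover(h,a) via R0 from edge(h,a)
round 1: derive cover(j,b) via R0 from edge(j,b)
round 1: derive cover(j,d) via R0 from edge(j,d)
round 2: derive cover(a,b) via R1 from cover(a,j), edge(j,b)
round 2: derive cover(a,d) via R1 from cover(a,j), edge(j,d)
round 2: derive cover(a,f) via R1 from cover(a,g), edge(g,f)
round 2: derive cover(b,d) via R1 from cover(b,c), edge(c,d)
round 2: derive cover(c,g) via R1 from cover(c,d), edge(d,g)
round 2: derive cover(d,f) via R1 from cover(d,g), edge(g,f)
round 2: derive cover(f,a) via R1 from cover(f,h), edge(h,a)
round 2: derive cover(f,c) via R1 from cover(f,b), edge(b,c)
round 2: derive cover(g,b) via R1 from cover(g,f), edge(f,b)
round 2: derive cover(g,h) via R1 from cover(g,f), edge(f,h)
round 2: derive cover(h,g) via R1 from cover(h,a), edge(a,g)
round 2: derive cover(h,j) via R1 from cover(h,a), edge(a,j)
round 2: derive cover(j,c) via R1 from cover(j,b), edge(b,c)
round 2: derive cover(j,g) via R1 from cover(j,d), edge(d,g)
round 2: derive reach(a) via R2 from cover(a,g), cover(g,f)
round 2: derive reach(b) via R2 from cover(b,c), cover(c,d)
round 2: derive reach(c) via R2 from cover(c,d), cover(d,g)
round 2: derive reach(d) via R2 from cover(d,g), cover(g,f)
round 2: derive reach(f) via R2 from cover(f,b), cover(b,c)
round 2: derive reach(g) via R2 from cover(g,f), cover(f,b)
round 2: derive reach(h) via R2 from cover(h,a), cover(a,g)
round 2: derive reach(j) via R2 from cover(j,b), cover(b,c)
round 3: derive cover(a,c) via R1 from cover(a,b), edge(b,c)
round 3: derive cover(a,h) via R1 from cover(a,f), edge(f,h)
round 3: derive cover(b,g) via R1 from cover(b,d), edge(d,g)
round 3: derive cover(c,f) via R1 from cover(c,g), edge(g,f)
round 3: derive cover(d,b) via R1 from cover(d,f), edge(f,b)
round 3: derive cover(d,h) via R1 from cover(d,f), edge(f,h)
round 3: derive cover(f,d) via R1 from cover(f,c), edge(c,d)
round 3: derive cover(f,g) via R1 from cover(f,a), edge(a,g)
round 3: derive cover(f,j) via R1 from cover(f,a), edge(a,j)
round 3: derive cover(g,a) via R1 from cover(g,h), edge(h,a)
round 3: derive cover(g,c) via R1 from cover(g,b), edge(b,c)
round 3: derive cover(h,b) via R1 from cover(h,j), edge(j,b)
round 3: derive cover(h,d) via R1 from cover(h,j), edge(j,d)
round 3: derive cover(h,f) via R1 from cover(h,g), edge(g,f)
round 3: derive cover(j,f) via R1 from cover(j,g), edge(g,f)
round 4: derive cover(a,a) via R1 from cover(a,h), edge(h,a)
round 4: derive cover(b,f) via R1 from cover(b,g), edge(g,f)
round 4: derive cover(c,b) via R1 from cover(c,f), edge(f,b)
round 4: derive cover(c,h) via R1 from cover(c,f), edge(f,h)
round 4: derive cover(d,a) via R1 from cover(d,h), edge(h,a)
round 4: derive cover(d,c) via R1 from cover(d,b), edge(b,c)
round 4: derive cover(f,f) via R1 from cover(f,g), edge(g,f)
round 4: derive cover(g,d) via R1 from cover(g,c), edge(c,d)
round 4: derive cover(g,g) via R1 from cover(g,a), edge(a,g)
round 4: derive cover(g,j) via R1 from cover(g,a), edge(a,j)
round 4: derive cover(h,c) via R1 from cover(h,b), edge(b,c)
round 4: derive cover(h,h) via R1 from cover(h,f), edge(f,h)
round 4: derive cover(j,h) via R1 from cover(j,f), edge(f,h)
round 5: derive cover(b,b) via R1 from cover(b,f), edge(f,b)
round 5: derive cover(b,h) via R1 from cover(b,f), edge(f,h)
round 5: derive cover(c,a) via R1 from cover(c,h), edge(h,a)
round 5: derive cover(c,c) via R1 from cover(c,b), edge(b,c)
round 5: derive cover(d,d) via R1 from cover(d,c), edge(c,d)
round 5: derive cover(d,j) via R1 from cover(d,a), edge(a,j)
round 5: derive cover(j,a) via R1 from cover(j,h), edge(h,a)
round 6: derive cover(b,a) via R1 from cover(b,h), edge(h,a)
round 6: derive cover(c,j) via R1 from cover(c,a), edge(a,j)
round 6: derive cover(j,j) via R1 from cover(j,a), edge(a,j)
round 7: derive cover(b,j) via R1 from cover(b,a), edge(a,j)

reach(a)
reach(b)
reach(c)
reach(d)
reach(f)
reach(g)
reach(h)
reach(j)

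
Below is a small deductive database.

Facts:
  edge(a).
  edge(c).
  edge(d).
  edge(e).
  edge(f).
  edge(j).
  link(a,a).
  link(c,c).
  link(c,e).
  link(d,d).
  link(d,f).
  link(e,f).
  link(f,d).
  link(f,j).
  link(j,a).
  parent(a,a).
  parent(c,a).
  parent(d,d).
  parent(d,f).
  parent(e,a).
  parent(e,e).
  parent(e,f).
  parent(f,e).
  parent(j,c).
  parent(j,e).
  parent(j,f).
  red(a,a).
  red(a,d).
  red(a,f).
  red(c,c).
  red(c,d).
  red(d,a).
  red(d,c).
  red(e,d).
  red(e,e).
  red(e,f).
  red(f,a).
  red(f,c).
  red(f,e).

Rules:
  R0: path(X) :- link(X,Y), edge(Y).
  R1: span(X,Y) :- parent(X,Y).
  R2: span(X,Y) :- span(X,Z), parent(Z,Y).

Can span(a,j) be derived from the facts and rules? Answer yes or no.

no

round 1: derive span(a,a) via R1 from parent(a,a)
round 1: derive span(c,a) via R1 from parent(c,a)
round 1: derive span(d,d) via R1 from parent(d,d)
round 1: derive span(d,f) via R1 from parent(d,f)
round 1: derive span(e,a) via R1 from parent(e,a)
round 1: derive span(e,e) via R1 from parent(e,e)
round 1: derive span(e,f) via R1 from parent(e,f)
round 1: derive span(f,e) via R1 from parent(f,e)
round 1: derive span(j,c) via R1 from parent(j,c)
round 1: derive span(j,e) via R1 from parent(j,e)
round 1: derive span(j,f) via R1 from parent(j,f)
round 2: derive span(d,e) via R2 from span(d,f), parent(f,e)
round 2: derive span(f,a) via R2 from span(f,e), parent(e,a)
round 2: derive span(f,f) via R2 from span(f,e), parent(e,f)
round 2: derive span(j,a) via R2 from span(j,c), parent(c,a)
round 3: derive span(d,a) via R2 from span(d,e), parent(e,a)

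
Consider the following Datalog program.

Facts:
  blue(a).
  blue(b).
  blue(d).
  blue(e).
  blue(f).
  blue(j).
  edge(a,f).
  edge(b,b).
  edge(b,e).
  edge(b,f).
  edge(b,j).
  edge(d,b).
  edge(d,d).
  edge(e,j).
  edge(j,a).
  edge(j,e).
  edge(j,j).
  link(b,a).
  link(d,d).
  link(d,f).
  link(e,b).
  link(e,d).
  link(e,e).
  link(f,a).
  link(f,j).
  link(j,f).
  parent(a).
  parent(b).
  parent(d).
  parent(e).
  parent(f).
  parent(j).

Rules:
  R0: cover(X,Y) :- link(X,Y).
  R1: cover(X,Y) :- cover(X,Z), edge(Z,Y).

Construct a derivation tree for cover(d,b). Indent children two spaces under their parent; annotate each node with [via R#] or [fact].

cover(d,b)  [via R1]
  cover(d,d)  [via R0]
    link(d,d)  [fact]
  edge(d,b)  [fact]

round 1: derive cover(b,a) via R0 from link(b,a)
round 1: derive cover(d,d) via R0 from link(d,d)
round 1: derive cover(d,f) via R0 from link(d,f)
round 1: derive cover(e,b) via R0 from link(e,b)
round 1: derive cover(e,d) via R0 from link(e,d)
round 1: derive cover(e,e) via R0 from link(e,e)
round 1: derive cover(f,a) via R0 from link(f,a)
round 1: derive cover(f,j) via R0 from link(f,j)
round 1: derive cover(j,f) via R0 from link(j,f)
round 2: derive cover(b,f) via R1 from cover(b,a), edge(a,f)
round 2: derive cover(d,b) via R1 from cover(d,d), edge(d,b)
round 2: derive cover(e,f) via R1 from cover(e,b), edge(b,f)
round 2: derive cover(e,j) via R1 from cover(e,b), edge(b,j)
round 2: derive cover(f,e) via R1 from cover(f,j), edge(j,e)
round 2: derive cover(f,f) via R1 from cover(f,a), edge(a,f)
round 3: derive cover(d,e) via R1 from cover(d,b), edge(b,e)
round 3: derive cover(d,j) via R1 from cover(d,b), edge(b,j)
round 3: derive cover(e,a) via R1 from cover(e,j), edge(j,a)
round 4: derive cover(d,a) via R1 from cover(d,j), edge(j,a)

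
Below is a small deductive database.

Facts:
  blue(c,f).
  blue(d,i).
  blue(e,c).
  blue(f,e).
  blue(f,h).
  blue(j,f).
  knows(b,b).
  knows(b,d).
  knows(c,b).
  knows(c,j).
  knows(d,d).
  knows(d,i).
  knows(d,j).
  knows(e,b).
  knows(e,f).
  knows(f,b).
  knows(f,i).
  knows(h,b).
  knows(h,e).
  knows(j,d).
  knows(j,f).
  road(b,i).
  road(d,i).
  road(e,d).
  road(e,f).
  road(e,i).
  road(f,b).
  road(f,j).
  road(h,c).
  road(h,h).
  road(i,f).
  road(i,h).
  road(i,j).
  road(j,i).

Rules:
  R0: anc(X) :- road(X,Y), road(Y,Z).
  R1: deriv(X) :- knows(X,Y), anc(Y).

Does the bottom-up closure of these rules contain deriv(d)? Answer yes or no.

yes

round 1: derive anc(b) via R0 from road(b,i), road(i,f)
round 1: derive anc(d) via R0 from road(d,i), road(i,f)
round 1: derive anc(e) via R0 from road(e,d), road(d,i)
round 1: derive anc(f) via R0 from road(f,b), road(b,i)
round 1: derive anc(h) via R0 from road(h,h), road(h,c)
round 1: derive anc(i) via R0 from road(i,f), road(f,b)
round 1: derive anc(j) via R0 from road(j,i), road(i,f)
round 2: derive deriv(b) via R1 from knows(b,b), anc(b)
round 2: derive deriv(c) via R1 from knows(c,b), anc(b)
round 2: derive deriv(d) via R1 from knows(d,d), anc(d)
round 2: derive deriv(e) via R1 from knows(e,b), anc(b)
round 2: derive deriv(f) via R1 from knows(f,b), anc(b)
round 2: derive deriv(h) via R1 from knows(h,b), anc(b)
round 2: derive deriv(j) via R1 from knows(j,d), anc(d)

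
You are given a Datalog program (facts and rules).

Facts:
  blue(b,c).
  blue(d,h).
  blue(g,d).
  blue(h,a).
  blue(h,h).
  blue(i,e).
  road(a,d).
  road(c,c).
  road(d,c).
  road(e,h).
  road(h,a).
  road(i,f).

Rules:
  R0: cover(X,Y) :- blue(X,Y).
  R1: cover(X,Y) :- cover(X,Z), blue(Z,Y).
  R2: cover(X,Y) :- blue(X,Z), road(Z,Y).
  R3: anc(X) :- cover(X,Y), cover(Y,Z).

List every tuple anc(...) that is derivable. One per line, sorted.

round 1: derive cover(b,c) via R0 from blue(b,c)
round 1: derive cover(d,h) via R0 from blue(d,h)
round 1: derive cover(g,d) via R0 from blue(g,d)
round 1: derive cover(h,a) via R0 from blue(h,a)
round 1: derive cover(h,h) via R0 from blue(h,h)
round 1: derive cover(i,e) via R0 from blue(i,e)
round 1: derive cover(d,a) via R2 from blue(d,h), road(h,a)
round 1: derive cover(g,c) via R2 from blue(g,d), road(d,c)
round 1: derive cover(h,d) via R2 from blue(h,a), road(a,d)
round 1: derive cover(i,h) via R2 from blue(i,e), road(e,h)
round 2: derive cover(g,h) via R1 from cover(g,d), blue(d,h)
round 2: derive cover(i,a) via R1 from cover(i,h), blue(h,a)
round 2: derive anc(d) via R3 from cover(d,h), cover(h,a)
round 2: derive anc(g) via R3 from cover(g,d), cover(d,a)
round 2: derive anc(h) via R3 from cover(h,d), cover(d,a)
round 2: derive anc(i) via R3 from cover(i,h), cover(h,a)
round 3: derive cover(g,a) via R1 from cover(g,h), blue(h,a)

anc(d)
anc(g)
anc(h)
anc(i)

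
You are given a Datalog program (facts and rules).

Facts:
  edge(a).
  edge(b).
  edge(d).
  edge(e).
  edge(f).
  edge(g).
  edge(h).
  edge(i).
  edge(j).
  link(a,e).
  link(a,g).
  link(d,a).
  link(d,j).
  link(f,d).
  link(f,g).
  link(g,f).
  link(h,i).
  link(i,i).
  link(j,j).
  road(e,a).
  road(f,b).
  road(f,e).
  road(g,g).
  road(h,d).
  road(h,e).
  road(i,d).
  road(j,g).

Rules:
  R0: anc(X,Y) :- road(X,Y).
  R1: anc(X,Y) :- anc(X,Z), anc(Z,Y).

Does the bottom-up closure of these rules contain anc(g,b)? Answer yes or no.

no

round 1: derive anc(e,a) via R0 from road(e,a)
round 1: derive anc(f,b) via R0 from road(f,b)
round 1: derive anc(f,e) via R0 from road(f,e)
round 1: derive anc(g,g) via R0 from road(g,g)
round 1: derive anc(h,d) via R0 from road(h,d)
round 1: derive anc(h,e) via R0 from road(h,e)
round 1: derive anc(i,d) via R0 from road(i,d)
round 1: derive anc(j,g) via R0 from road(j,g)
round 2: derive anc(f,a) via R1 from anc(f,e), anc(e,a)
round 2: derive anc(h,a) via R1 from anc(h,e), anc(e,a)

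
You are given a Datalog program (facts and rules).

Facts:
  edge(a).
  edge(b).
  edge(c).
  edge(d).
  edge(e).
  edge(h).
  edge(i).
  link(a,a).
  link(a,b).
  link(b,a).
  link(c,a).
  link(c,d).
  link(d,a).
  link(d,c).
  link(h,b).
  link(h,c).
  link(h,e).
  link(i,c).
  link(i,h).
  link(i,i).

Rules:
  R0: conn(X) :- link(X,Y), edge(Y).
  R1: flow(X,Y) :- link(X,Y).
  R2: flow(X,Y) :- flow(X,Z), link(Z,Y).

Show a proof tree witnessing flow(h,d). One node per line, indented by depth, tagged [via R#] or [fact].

round 1: derive flow(a,a) via R1 from link(a,a)
round 1: derive flow(a,b) via R1 from link(a,b)
round 1: derive flow(b,a) via R1 from link(b,a)
round 1: derive flow(c,a) via R1 from link(c,a)
round 1: derive flow(c,d) via R1 from link(c,d)
round 1: derive flow(d,a) via R1 from link(d,a)
round 1: derive flow(d,c) via R1 from link(d,c)
round 1: derive flow(h,b) via R1 from link(h,b)
round 1: derive flow(h,c) via R1 from link(h,c)
round 1: derive flow(h,e) via R1 from link(h,e)
round 1: derive flow(i,c) via R1 from link(i,c)
round 1: derive flow(i,h) via R1 from link(i,h)
round 1: derive flow(i,i) via R1 from link(i,i)
round 2: derive flow(b,b) via R2 from flow(b,a), link(a,b)
round 2: derive flow(c,b) via R2 from flow(c,a), link(a,b)
round 2: derive flow(c,c) via R2 from flow(c,d), link(d,c)
round 2: derive flow(d,b) via R2 from flow(d,a), link(a,b)
round 2: derive flow(d,d) via R2 from flow(d,c), link(c,d)
round 2: derive flow(h,a) via R2 from flow(h,b), link(b,a)
round 2: derive flow(h,d) via R2 from flow(h,c), link(c,d)
round 2: derive flow(i,a) via R2 from flow(i,c), link(c,a)
round 2: derive flow(i,b) via R2 from flow(i,h), link(h,b)
round 2: derive flow(i,d) via R2 from flow(i,c), link(c,d)
round 2: derive flow(i,e) via R2 from flow(i,h), link(h,e)

flow(h,d)  [via R2]
  flow(h,c)  [via R1]
    link(h,c)  [fact]
  link(c,d)  [fact]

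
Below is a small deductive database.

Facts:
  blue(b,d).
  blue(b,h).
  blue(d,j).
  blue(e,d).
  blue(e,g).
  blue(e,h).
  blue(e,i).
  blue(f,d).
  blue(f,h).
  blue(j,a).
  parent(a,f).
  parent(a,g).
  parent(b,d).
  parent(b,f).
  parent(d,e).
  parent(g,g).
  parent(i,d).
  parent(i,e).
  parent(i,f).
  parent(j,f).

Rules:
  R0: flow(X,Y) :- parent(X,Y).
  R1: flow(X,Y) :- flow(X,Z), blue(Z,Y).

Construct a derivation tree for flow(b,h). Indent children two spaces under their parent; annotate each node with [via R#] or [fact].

flow(b,h)  [via R1]
  flow(b,f)  [via R0]
    parent(b,f)  [fact]
  blue(f,h)  [fact]

round 1: derive flow(a,f) via R0 from parent(a,f)
round 1: derive flow(a,g) via R0 from parent(a,g)
round 1: derive flow(b,d) via R0 from parent(b,d)
round 1: derive flow(b,f) via R0 from parent(b,f)
round 1: derive flow(d,e) via R0 from parent(d,e)
round 1: derive flow(g,g) via R0 from parent(g,g)
round 1: derive flow(i,d) via R0 from parent(i,d)
round 1: derive flow(i,e) via R0 from parent(i,e)
round 1: derive flow(i,f) via R0 from parent(i,f)
round 1: derive flow(j,f) via R0 from parent(j,f)
round 2: derive flow(a,d) via R1 from flow(a,f), blue(f,d)
round 2: derive flow(a,h) via R1 from flow(a,f), blue(f,h)
round 2: derive flow(b,h) via R1 from flow(b,f), blue(f,h)
round 2: derive flow(b,j) via R1 from flow(b,d), blue(d,j)
round 2: derive flow(d,d) via R1 from flow(d,e), blue(e,d)
round 2: derive flow(d,g) via R1 from flow(d,e), blue(e,g)
round 2: derive flow(d,h) via R1 from flow(d,e), blue(e,h)
round 2: derive flow(d,i) via R1 from flow(d,e), blue(e,i)
round 2: derive flow(i,g) via R1 from flow(i,e), blue(e,g)
round 2: derive flow(i,h) via R1 from flow(i,e), blue(e,h)
round 2: derive flow(i,i) via R1 from flow(i,e), blue(e,i)
round 2: derive flow(i,j) via R1 from flow(i,d), blue(d,j)
round 2: derive flow(j,d) via R1 from flow(j,f), blue(f,d)
round 2: derive flow(j,h) via R1 from flow(j,f), blue(f,h)
round 3: derive flow(a,j) via R1 from flow(a,d), blue(d,j)
round 3: derive flow(b,a) via R1 from flow(b,j), blue(j,a)
round 3: derive flow(d,j) via R1 from flow(d,d), blue(d,j)
round 3: derive flow(i,a) via R1 from flow(i,j), blue(j,a)
round 3: derive flow(j,j) via R1 from flow(j,d), blue(d,j)
round 4: derive flow(a,a) via R1 from flow(a,j), blue(j,a)
round 4: derive flow(d,a) via R1 from flow(d,j), blue(j,a)
round 4: derive flow(j,a) via R1 from flow(j,j), blue(j,a)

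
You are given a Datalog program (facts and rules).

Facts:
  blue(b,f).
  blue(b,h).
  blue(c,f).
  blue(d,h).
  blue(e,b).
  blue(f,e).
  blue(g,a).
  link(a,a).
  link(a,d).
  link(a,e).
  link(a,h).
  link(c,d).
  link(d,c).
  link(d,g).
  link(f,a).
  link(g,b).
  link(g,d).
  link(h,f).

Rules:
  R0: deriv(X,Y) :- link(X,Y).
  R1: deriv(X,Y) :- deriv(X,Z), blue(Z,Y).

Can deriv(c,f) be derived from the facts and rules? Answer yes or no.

no

round 1: derive deriv(a,a) via R0 from link(a,a)
round 1: derive deriv(a,d) via R0 from link(a,d)
round 1: derive deriv(a,e) via R0 from link(a,e)
round 1: derive deriv(a,h) via R0 from link(a,h)
round 1: derive deriv(c,d) via R0 from link(c,d)
round 1: derive deriv(d,c) via R0 from link(d,c)
round 1: derive deriv(d,g) via R0 from link(d,g)
round 1: derive deriv(f,a) via R0 from link(f,a)
round 1: derive deriv(g,b) via R0 from link(g,b)
round 1: derive deriv(g,d) via R0 from link(g,d)
round 1: derive deriv(h,f) via R0 from link(h,f)
round 2: derive deriv(a,b) via R1 from deriv(a,e), blue(e,b)
round 2: derive deriv(c,h) via R1 from deriv(c,d), blue(d,h)
round 2: derive deriv(d,a) via R1 from deriv(d,g), blue(g,a)
round 2: derive deriv(d,f) via R1 from deriv(d,c), blue(c,f)
round 2: derive deriv(g,f) via R1 from deriv(g,b), blue(b,f)
round 2: derive deriv(g,h) via R1 from deriv(g,b), blue(b,h)
round 2: derive deriv(h,e) via R1 from deriv(h,f), blue(f,e)
round 3: derive deriv(a,f) via R1 from deriv(a,b), blue(b,f)
round 3: derive deriv(d,e) via R1 from deriv(d,f), blue(f,e)
round 3: derive deriv(g,e) via R1 from deriv(g,f), blue(f,e)
round 3: derive deriv(h,b) via R1 from deriv(h,e), blue(e,b)
round 4: derive deriv(d,b) via R1 from deriv(d,e), blue(e,b)
round 4: derive deriv(h,h) via R1 from deriv(h,b), blue(b,h)
round 5: derive deriv(d,h) via R1 from deriv(d,b), blue(b,h)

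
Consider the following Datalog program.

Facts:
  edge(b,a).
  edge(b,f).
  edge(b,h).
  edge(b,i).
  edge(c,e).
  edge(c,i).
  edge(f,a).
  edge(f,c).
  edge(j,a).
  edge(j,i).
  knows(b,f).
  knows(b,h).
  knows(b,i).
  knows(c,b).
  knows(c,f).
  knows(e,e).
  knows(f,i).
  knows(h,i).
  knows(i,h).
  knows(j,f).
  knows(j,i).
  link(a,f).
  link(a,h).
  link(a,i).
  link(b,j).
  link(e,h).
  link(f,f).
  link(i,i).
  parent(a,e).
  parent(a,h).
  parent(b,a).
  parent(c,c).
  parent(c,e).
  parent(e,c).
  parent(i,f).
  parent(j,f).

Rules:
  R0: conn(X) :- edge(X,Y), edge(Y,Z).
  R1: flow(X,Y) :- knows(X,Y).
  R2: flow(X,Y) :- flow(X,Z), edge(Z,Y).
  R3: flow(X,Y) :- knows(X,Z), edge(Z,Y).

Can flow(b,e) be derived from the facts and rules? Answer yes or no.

yes

round 1: derive flow(b,f) via R1 from knows(b,f)
round 1: derive flow(b,h) via R1 from knows(b,h)
round 1: derive flow(b,i) via R1 from knows(b,i)
round 1: derive flow(c,b) via R1 from knows(c,b)
round 1: derive flow(c,f) via R1 from knows(c,f)
round 1: derive flow(e,e) via R1 from knows(e,e)
round 1: derive flow(f,i) via R1 from knows(f,i)
round 1: derive flow(h,i) via R1 from knows(h,i)
round 1: derive flow(i,h) via R1 from knows(i,h)
round 1: derive flow(j,f) via R1 from knows(j,f)
round 1: derive flow(j,i) via R1 from knows(j,i)
round 1: derive flow(b,a) via R3 from knows(b,f), edge(f,a)
round 1: derive flow(b,c) via R3 from knows(b,f), edge(f,c)
round 1: derive flow(c,a) via R3 from knows(c,b), edge(b,a)
round 1: derive flow(c,c) via R3 from knows(c,f), edge(f,c)
round 1: derive flow(c,h) via R3 from knows(c,b), edge(b,h)
round 1: derive flow(c,i) via R3 from knows(c,b), edge(b,i)
round 1: derive flow(j,a) via R3 from knows(j,f), edge(f,a)
round 1: derive flow(j,c) via R3 from knows(j,f), edge(f,c)
round 2: derive flow(b,e) via R2 from flow(b,c), edge(c,e)
round 2: derive flow(c,e) via R2 from flow(c,c), edge(c,e)
round 2: derive flow(j,e) via R2 from flow(j,c), edge(c,e)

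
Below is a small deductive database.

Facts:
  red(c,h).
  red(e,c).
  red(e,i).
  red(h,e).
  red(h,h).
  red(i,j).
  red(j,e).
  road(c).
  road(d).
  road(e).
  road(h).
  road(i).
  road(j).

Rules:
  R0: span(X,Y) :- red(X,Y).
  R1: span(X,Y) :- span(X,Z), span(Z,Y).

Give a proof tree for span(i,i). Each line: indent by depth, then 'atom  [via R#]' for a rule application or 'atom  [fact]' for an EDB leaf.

round 1: derive span(c,h) via R0 from red(c,h)
round 1: derive span(e,c) via R0 from red(e,c)
round 1: derive span(e,i) via R0 from red(e,i)
round 1: derive span(h,e) via R0 from red(h,e)
round 1: derive span(h,h) via R0 from red(h,h)
round 1: derive span(i,j) via R0 from red(i,j)
round 1: derive span(j,e) via R0 from red(j,e)
round 2: derive span(c,e) via R1 from span(c,h), span(h,e)
round 2: derive span(e,h) via R1 from span(e,c), span(c,h)
round 2: derive span(e,j) via R1 from span(e,i), span(i,j)
round 2: derive span(h,c) via R1 from span(h,e), span(e,c)
round 2: derive span(h,i) via R1 from span(h,e), span(e,i)
round 2: derive span(i,e) via R1 from span(i,j), span(j,e)
round 2: derive span(j,c) via R1 from span(j,e), span(e,c)
round 2: derive span(j,i) via R1 from span(j,e), span(e,i)
round 3: derive span(c,c) via R1 from span(c,e), span(e,c)
round 3: derive span(c,i) via R1 from span(c,e), span(e,i)
round 3: derive span(c,j) via R1 from span(c,e), span(e,j)
round 3: derive span(e,e) via R1 from span(e,c), span(c,e)
round 3: derive span(h,j) via R1 from span(h,e), span(e,j)
round 3: derive span(i,c) via R1 from span(i,e), span(e,c)
round 3: derive span(i,h) via R1 from span(i,e), span(e,h)
round 3: derive span(i,i) via R1 from span(i,e), span(e,i)
round 3: derive span(j,h) via R1 from span(j,c), span(c,h)
round 3: derive span(j,j) via R1 from span(j,e), span(e,j)

span(i,i)  [via R1]
  span(i,e)  [via R1]
    span(i,j)  [via R0]
      red(i,j)  [fact]
    span(j,e)  [via R0]
      red(j,e)  [fact]
  span(e,i)  [via R0]
    red(e,i)  [fact]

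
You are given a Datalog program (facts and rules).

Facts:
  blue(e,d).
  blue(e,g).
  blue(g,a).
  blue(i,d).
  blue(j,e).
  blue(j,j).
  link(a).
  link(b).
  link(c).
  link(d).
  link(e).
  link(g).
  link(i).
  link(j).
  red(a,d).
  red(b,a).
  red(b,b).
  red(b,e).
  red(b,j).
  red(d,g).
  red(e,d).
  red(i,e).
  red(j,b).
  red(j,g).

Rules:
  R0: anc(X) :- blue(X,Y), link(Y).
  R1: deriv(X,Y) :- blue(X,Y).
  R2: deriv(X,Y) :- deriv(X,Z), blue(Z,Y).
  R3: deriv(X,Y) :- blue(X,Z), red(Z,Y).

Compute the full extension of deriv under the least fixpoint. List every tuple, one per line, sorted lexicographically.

round 1: derive deriv(e,d) via R1 from blue(e,d)
round 1: derive deriv(e,g) via R1 from blue(e,g)
round 1: derive deriv(g,a) via R1 from blue(g,a)
round 1: derive deriv(i,d) via R1 from blue(i,d)
round 1: derive deriv(j,e) via R1 from blue(j,e)
round 1: derive deriv(j,j) via R1 from blue(j,j)
round 1: derive deriv(g,d) via R3 from blue(g,a), red(a,d)
round 1: derive deriv(i,g) via R3 from blue(i,d), red(d,g)
round 1: derive deriv(j,b) via R3 from blue(j,j), red(j,b)
round 1: derive deriv(j,d) via R3 from blue(j,e), red(e,d)
round 1: derive deriv(j,g) via R3 from blue(j,j), red(j,g)
round 2: derive deriv(e,a) via R2 from deriv(e,g), blue(g,a)
round 2: derive deriv(i,a) via R2 from deriv(i,g), blue(g,a)
round 2: derive deriv(j,a) via R2 from deriv(j,g), blue(g,a)

deriv(e,a)
deriv(e,d)
deriv(e,g)
deriv(g,a)
deriv(g,d)
deriv(i,a)
deriv(i,d)
deriv(i,g)
deriv(j,a)
deriv(j,b)
deriv(j,d)
deriv(j,e)
deriv(j,g)
deriv(j,j)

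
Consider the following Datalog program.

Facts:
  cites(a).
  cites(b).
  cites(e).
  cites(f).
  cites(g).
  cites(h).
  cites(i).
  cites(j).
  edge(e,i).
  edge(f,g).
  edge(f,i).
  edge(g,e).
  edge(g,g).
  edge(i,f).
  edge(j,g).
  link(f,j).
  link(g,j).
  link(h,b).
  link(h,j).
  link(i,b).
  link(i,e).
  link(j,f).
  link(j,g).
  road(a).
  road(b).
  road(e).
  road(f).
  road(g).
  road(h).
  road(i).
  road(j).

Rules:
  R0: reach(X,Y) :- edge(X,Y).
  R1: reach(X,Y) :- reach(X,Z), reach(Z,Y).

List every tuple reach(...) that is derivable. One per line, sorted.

round 1: derive reach(e,i) via R0 from edge(e,i)
round 1: derive reach(f,g) via R0 from edge(f,g)
round 1: derive reach(f,i) via R0 from edge(f,i)
round 1: derive reach(g,e) via R0 from edge(g,e)
round 1: derive reach(g,g) via R0 from edge(g,g)
round 1: derive reach(i,f) via R0 from edge(i,f)
round 1: derive reach(j,g) via R0 from edge(j,g)
round 2: derive reach(e,f) via R1 from reach(e,i), reach(i,f)
round 2: derive reach(f,e) via R1 from reach(f,g), reach(g,e)
round 2: derive reach(f,f) via R1 from reach(f,i), reach(i,f)
round 2: derive reach(g,i) via R1 from reach(g,e), reach(e,i)
round 2: derive reach(i,g) via R1 from reach(i,f), reach(f,g)
round 2: derive reach(i,i) via R1 from reach(i,f), reach(f,i)
round 2: derive reach(j,e) via R1 from reach(j,g), reach(g,e)
round 3: derive reach(e,e) via R1 from reach(e,f), reach(f,e)
round 3: derive reach(e,g) via R1 from reach(e,f), reach(f,g)
round 3: derive reach(g,f) via R1 from reach(g,e), reach(e,f)
round 3: derive reach(i,e) via R1 from reach(i,f), reach(f,e)
round 3: derive reach(j,f) via R1 from reach(j,e), reach(e,f)
round 3: derive reach(j,i) via R1 from reach(j,e), reach(e,i)

reach(e,e)
reach(e,f)
reach(e,g)
reach(e,i)
reach(f,e)
reach(f,f)
reach(f,g)
reach(f,i)
reach(g,e)
reach(g,f)
reach(g,g)
reach(g,i)
reach(i,e)
reach(i,f)
reach(i,g)
reach(i,i)
reach(j,e)
reach(j,f)
reach(j,g)
reach(j,i)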